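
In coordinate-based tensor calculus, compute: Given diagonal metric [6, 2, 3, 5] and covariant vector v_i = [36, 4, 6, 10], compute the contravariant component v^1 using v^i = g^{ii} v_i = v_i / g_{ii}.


To raise an index with a diagonal metric: v^i = v_i / g_{ii}.
For index 1: v_1 = 36, g_{11} = 6
v^1 = 36 / 6 = 6

6


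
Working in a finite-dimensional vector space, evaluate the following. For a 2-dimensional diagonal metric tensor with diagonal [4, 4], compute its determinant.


For a diagonal metric, the determinant is the product of diagonal entries.
Diagonal entries: 4, 4
det(g) = 4 * 4 = 16

16


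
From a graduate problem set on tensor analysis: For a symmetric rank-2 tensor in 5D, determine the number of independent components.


A symmetric rank-2 tensor in d dimensions has d(d+1)/2 independent components.
d = 5
d(d+1)/2 = 5 * 6 / 2 = 30 / 2 = 15

15


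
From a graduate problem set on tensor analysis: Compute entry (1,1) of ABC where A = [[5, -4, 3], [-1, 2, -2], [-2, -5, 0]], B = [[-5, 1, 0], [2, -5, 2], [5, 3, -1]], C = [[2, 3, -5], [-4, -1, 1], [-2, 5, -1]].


(ABC)_{11} = sum_m (AB)_{1m} C_{m1}. First compute row 1 of AB.
(AB)_{11} = 5*-5 + -4*2 + 3*5 = -18
(AB)_{12} = 5*1 + -4*-5 + 3*3 = 34
(AB)_{13} = 5*0 + -4*2 + 3*-1 = -11
Now contract with column 1 of C:
(AB)_{11} * C_{11} = -18 * 2 = -36
(AB)_{12} * C_{21} = 34 * -4 = -136
(AB)_{13} * C_{31} = -11 * -2 = 22
(ABC)_{11} = -36 + -136 + 22 = -150

-150


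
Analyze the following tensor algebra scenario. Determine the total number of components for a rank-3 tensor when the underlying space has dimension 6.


The number of components of a rank-r tensor in d dimensions is d^r.
Here d = 6 and r = 3.
6^3 = 216

216


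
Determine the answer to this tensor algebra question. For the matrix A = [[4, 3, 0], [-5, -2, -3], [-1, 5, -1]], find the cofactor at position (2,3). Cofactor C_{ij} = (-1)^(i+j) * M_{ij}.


To find cofactor C_{23}, delete row 2 and column 3.
The resulting 2x2 submatrix is: [[4, 3], [-1, 5]]
Minor M_{23} = 4*5 - 3*-1
  = 20 - -3 = 23
Sign = (-1)^(2+3) = (-1)^5 = -1
Cofactor C_{23} = -1 * 23 = -23

-23


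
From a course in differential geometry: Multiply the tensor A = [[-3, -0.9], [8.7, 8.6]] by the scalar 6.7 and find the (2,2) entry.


Scalar multiplication: (cA)_{ij} = c * A_{ij}.
c = 6.7
A_{22} = 8.6
(cA)_{22} = 6.7 * 8.6 = 57.62

57.62


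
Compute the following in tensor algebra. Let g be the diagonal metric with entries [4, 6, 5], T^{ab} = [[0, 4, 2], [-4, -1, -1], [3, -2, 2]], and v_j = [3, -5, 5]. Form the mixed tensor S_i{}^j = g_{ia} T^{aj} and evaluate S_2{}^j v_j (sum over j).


Step 1: lower the first index. For a diagonal metric, g_{ia} T^{aj} = g_{ii} T^{ij} (no sum on i).
g_{22} = 6
S_2{}^1 = 6 * T^{21} = 6 * -4 = -24
S_2{}^2 = 6 * T^{22} = 6 * -1 = -6
S_2{}^3 = 6 * T^{23} = 6 * -1 = -6
Step 2: contract S_2{}^j with v_j.
S_2{}^1 * v_1 = -24 * 3 = -72
S_2{}^2 * v_2 = -6 * -5 = 30
S_2{}^3 * v_3 = -6 * 5 = -30
Result = -72 + 30 + -30 = -72

-72


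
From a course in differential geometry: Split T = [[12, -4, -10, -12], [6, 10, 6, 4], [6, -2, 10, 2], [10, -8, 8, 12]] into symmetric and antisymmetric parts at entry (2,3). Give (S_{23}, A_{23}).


T_{23} = 6
T_{32} = -2
S_{23} = (6 + -2)/2 = 4/2 = 2
A_{23} = (6 - -2)/2 = 8/2 = 4
Check: S + A = 2 + 4 = 6 = T_{23}.

(2, 4)


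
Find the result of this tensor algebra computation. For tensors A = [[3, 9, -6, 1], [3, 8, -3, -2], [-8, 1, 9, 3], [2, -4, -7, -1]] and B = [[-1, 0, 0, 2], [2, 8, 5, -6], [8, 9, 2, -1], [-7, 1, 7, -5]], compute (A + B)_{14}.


Tensor addition is component-wise: (A + B)_{ij} = A_{ij} + B_{ij}.
A_{14} = 1
B_{14} = 2
(A + B)_{14} = 1 + 2 = 3

3


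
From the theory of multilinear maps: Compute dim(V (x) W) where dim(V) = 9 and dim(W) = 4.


The dimension of a tensor product is the product of dimensions.
dim(V) = 9, dim(W) = 4
dim(V (x) W) = 9 * 4 = 36

36


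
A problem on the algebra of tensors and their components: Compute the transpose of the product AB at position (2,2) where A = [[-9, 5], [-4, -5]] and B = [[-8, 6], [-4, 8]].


(AB)^T_{ij} = (AB)_{ji} = sum_k A_{jk} B_{ki}.
For i=2, j=2 we need (AB)_{22}:
A_{21} * B_{12} = -4 * 6 = -24
A_{22} * B_{22} = -5 * 8 = -40
Sum = -24 + -40 = -64

-64


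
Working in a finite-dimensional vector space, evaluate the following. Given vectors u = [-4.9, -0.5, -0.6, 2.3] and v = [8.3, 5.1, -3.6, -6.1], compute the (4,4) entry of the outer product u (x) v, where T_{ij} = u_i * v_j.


The outer product entry T_{ij} = u_i * v_j.
We need i=4, j=4.
u_4 = 2.3, v_4 = -6.1
T_{4,4} = 2.3 * -6.1 = -14.03

-14.03


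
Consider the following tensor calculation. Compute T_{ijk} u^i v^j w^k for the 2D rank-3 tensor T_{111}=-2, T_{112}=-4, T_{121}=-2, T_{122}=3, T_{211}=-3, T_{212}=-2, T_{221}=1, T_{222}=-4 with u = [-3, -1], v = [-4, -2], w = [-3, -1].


S = sum over i,j,k of T_{ijk} u_i v_j w_k. Expanding all 8 terms:
T_{111}*u_1*v_1*w_1 = -2*-3*-4*-3 = 72  (running total: 72)
T_{112}*u_1*v_1*w_2 = -4*-3*-4*-1 = 48  (running total: 120)
T_{121}*u_1*v_2*w_1 = -2*-3*-2*-3 = 36  (running total: 156)
T_{122}*u_1*v_2*w_2 = 3*-3*-2*-1 = -18  (running total: 138)
T_{211}*u_2*v_1*w_1 = -3*-1*-4*-3 = 36  (running total: 174)
T_{212}*u_2*v_1*w_2 = -2*-1*-4*-1 = 8  (running total: 182)
T_{221}*u_2*v_2*w_1 = 1*-1*-2*-3 = -6  (running total: 176)
T_{222}*u_2*v_2*w_2 = -4*-1*-2*-1 = 8  (running total: 184)
S = 184

184


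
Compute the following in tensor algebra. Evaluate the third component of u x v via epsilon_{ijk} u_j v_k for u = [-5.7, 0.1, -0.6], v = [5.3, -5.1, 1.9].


(u x v)_3 = sum_{j,k} epsilon_{3jk} u_j v_k. Only permutations of (1,2,3) contribute; the two non-zero terms are:
eps_{312} u_1 v_2 = 1 * -5.7 * -5.1 = 29.07
eps_{321} u_2 v_1 = -1 * 0.1 * 5.3 = -0.53
(u x v)_3 = 28.54

28.54


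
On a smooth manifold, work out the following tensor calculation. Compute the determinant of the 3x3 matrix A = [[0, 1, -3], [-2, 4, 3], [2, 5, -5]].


Expanding along the first row, det(A) = a11*M_11 - a12*M_12 + a13*M_13, where M_1j is the (1,j) minor.
Minor M_11 = 4*-5 - 3*5 = -35
Minor M_12 = -2*-5 - 3*2 = 4
Minor M_13 = -2*5 - 4*2 = -18
det = 0*(-35) - 1*(4) + -3*(-18)
    = 0 - 4 + 54
    = 50

50


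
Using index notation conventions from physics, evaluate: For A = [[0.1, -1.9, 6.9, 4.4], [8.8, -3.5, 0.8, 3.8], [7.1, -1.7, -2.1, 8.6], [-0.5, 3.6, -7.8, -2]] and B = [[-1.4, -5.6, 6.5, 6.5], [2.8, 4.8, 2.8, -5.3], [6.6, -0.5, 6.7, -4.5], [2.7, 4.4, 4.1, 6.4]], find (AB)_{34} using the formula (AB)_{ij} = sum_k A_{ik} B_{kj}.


(AB)_{ij} = sum_k A_{ik} B_{kj}.
For i=3, j=4:
A_{31} * B_{14} = 7.1 * 6.5 = 46.15
A_{32} * B_{24} = -1.7 * -5.3 = 9.01
A_{33} * B_{34} = -2.1 * -4.5 = 9.45
A_{34} * B_{44} = 8.6 * 6.4 = 55.04
Sum = 46.15 + 9.01 + 9.45 + 55.04 = 119.65

119.65


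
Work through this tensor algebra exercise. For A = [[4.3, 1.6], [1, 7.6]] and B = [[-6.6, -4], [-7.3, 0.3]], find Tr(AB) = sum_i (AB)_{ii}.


Tr(AB) = sum_i (AB)_{ii} where (AB)_{ii} = sum_k A_{ik} B_{ki}.
(AB)_{11} = 4.3*-6.6 + 1.6*-7.3 = -40.06
(AB)_{22} = 1*-4 + 7.6*0.3 = -1.72
Tr(AB) = -40.06 + -1.72 = -41.78

-41.78


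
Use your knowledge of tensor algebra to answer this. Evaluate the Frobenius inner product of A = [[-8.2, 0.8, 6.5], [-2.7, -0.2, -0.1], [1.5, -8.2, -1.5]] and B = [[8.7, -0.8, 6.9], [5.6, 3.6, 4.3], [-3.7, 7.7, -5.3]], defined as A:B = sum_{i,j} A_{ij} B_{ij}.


A:B = sum over all i,j of A_{ij} * B_{ij}.
Row 1: -8.2*8.7=-71.34, 0.8*-0.8=-0.64, 6.5*6.9=44.85 => row sum = -27.13
Row 2: -2.7*5.6=-15.12, -0.2*3.6=-0.72, -0.1*4.3=-0.43 => row sum = -16.27
Row 3: 1.5*-3.7=-5.55, -8.2*7.7=-63.14, -1.5*-5.3=7.95 => row sum = -60.74
Total = -27.13 + -16.27 + -60.74 = -104.14

-104.14


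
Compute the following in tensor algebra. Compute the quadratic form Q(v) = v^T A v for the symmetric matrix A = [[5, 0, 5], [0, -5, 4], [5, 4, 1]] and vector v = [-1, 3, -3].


First compute Av:
(Av)_1 = 5*-1 + 0*3 + 5*-3 = -20
(Av)_2 = 0*-1 + -5*3 + 4*-3 = -27
(Av)_3 = 5*-1 + 4*3 + 1*-3 = 4
Av = [-20, -27, 4]
Then v^T (Av) = -1*-20 + 3*-27 + -3*4
= 20 + -81 + -12 = -73

-73


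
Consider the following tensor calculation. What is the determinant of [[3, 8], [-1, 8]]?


For a 2x2 matrix [[a, b], [c, d]], det = a*d - b*c.
a = 3, b = 8, c = -1, d = 8
a*d = 3 * 8 = 24
b*c = 8 * -1 = -8
det = 24 - -8 = 32

32


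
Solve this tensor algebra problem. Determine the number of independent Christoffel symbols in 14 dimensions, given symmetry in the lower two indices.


Christoffel symbols Gamma^k_{ij} are symmetric in i,j, so there are d * d(d+1)/2 independent symbols.
d = 14
d(d+1)/2 = 14 * 15 / 2 = 105
Total = 14 * 105 = 1470

1470


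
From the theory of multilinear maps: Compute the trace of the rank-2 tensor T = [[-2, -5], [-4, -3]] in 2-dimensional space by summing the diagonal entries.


The contraction (trace) of a rank-2 tensor is the sum of its diagonal elements.
Diagonal entries: A[1,1] = -2, A[2,2] = -3
Tr(A) = -2 + -3 = -5

-5


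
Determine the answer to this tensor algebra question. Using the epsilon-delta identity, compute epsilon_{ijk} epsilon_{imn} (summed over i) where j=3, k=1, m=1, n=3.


Using the identity: epsilon_{ijk} epsilon_{imn} = delta_{jm} delta_{kn} - delta_{jn} delta_{km}.
delta_{31} = 0
delta_{13} = 0
delta_{33} = 1
delta_{11} = 1
Result = 0 * 0 - 1 * 1 = 0 - 1 = -1

-1


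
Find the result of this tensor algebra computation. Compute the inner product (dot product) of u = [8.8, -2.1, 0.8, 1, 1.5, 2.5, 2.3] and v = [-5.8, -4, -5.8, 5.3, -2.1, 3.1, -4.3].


The inner product u . v = sum of u_i * v_i.
Term-by-term: 8.8 * -5.8, -2.1 * -4, 0.8 * -5.8, 1 * 5.3, 1.5 * -2.1, 2.5 * 3.1, 2.3 * -4.3
Products: -51.04, 8.4, -4.64, 5.3, -3.15, 7.75, -9.89
Sum = -51.04 + 8.4 + -4.64 + 5.3 + -3.15 + 7.75 + -9.89 = -47.27

-47.27


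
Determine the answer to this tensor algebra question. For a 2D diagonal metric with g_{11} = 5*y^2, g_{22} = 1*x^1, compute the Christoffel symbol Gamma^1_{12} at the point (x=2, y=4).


For a diagonal metric, Gamma^k_{ij} = (1/2) g^{kk} (dg_{ik}/dx_j + dg_{jk}/dx_i - dg_{ij}/dx_k).
The metric is diagonal, so g_{ab} = 0 for a != b.
At the given point: g_{11} = 80, g_{22} = 2
g^{11} = 1/80
dg_{11}/dx_2 = dg_{11}/dx_2 = 40
dg_{21}/dx_1 = 0 (off-diagonal)
dg_{12}/dx_1 = 0 (off-diagonal)
Numerator = 40 + 0 - 0 = 40
Gamma^1_{12} = 40 / (2 * 80) = 1/4

1/4


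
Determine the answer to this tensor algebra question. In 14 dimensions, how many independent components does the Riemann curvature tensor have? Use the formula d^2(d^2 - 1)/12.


The Riemann tensor in d dimensions has d^2(d^2 - 1)/12 independent components.
d = 14, so d^2 = 196
d^2 - 1 = 195
d^2(d^2 - 1) = 196 * 195 = 38220
Divide by 12: 38220 / 12 = 3185

3185


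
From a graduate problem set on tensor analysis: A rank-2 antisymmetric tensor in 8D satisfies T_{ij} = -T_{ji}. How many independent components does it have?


An antisymmetric rank-2 tensor satisfies A_{ij} = -A_{ji}, so diagonal entries are zero.
The independent components are the upper-triangular entries: C(n, 2) = n(n-1)/2.
n = 8
C(8, 2) = 8 * 7 / 2 = 56 / 2 = 28

28


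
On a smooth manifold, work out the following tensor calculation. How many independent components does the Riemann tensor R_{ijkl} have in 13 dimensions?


The Riemann tensor in d dimensions has d^2(d^2 - 1)/12 independent components.
d = 13, so d^2 = 169
d^2 - 1 = 168
d^2(d^2 - 1) = 169 * 168 = 28392
Divide by 12: 28392 / 12 = 2366

2366


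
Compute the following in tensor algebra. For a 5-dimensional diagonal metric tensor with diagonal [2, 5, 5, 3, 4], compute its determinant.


For a diagonal metric, the determinant is the product of diagonal entries.
Diagonal entries: 2, 5, 5, 3, 4
det(g) = 2 * 5 * 5 * 3 * 4 = 600

600


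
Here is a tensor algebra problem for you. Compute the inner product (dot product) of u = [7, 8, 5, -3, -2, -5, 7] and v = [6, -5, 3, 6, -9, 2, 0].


The inner product u . v = sum of u_i * v_i.
Term-by-term: 7 * 6, 8 * -5, 5 * 3, -3 * 6, -2 * -9, -5 * 2, 7 * 0
Products: 42, -40, 15, -18, 18, -10, 0
Sum = 42 + -40 + 15 + -18 + 18 + -10 + 0 = 7

7


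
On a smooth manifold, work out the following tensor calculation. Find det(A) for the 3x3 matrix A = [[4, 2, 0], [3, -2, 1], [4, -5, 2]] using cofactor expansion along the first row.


Expanding along the first row, det(A) = a11*M_11 - a12*M_12 + a13*M_13, where M_1j is the (1,j) minor.
Minor M_11 = -2*2 - 1*-5 = 1
Minor M_12 = 3*2 - 1*4 = 2
Minor M_13 = 3*-5 - -2*4 = -7
det = 4*(1) - 2*(2) + 0*(-7)
    = 4 - 4 + 0
    = 0

0


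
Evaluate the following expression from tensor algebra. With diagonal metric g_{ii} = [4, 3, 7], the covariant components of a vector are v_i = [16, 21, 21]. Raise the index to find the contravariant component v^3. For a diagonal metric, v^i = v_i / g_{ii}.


To raise an index with a diagonal metric: v^i = v_i / g_{ii}.
For index 3: v_3 = 21, g_{33} = 7
v^3 = 21 / 7 = 3

3


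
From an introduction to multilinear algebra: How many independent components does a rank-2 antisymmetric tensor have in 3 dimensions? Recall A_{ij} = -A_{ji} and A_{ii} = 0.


An antisymmetric rank-2 tensor satisfies A_{ij} = -A_{ji}, so diagonal entries are zero.
The independent components are the upper-triangular entries: C(n, 2) = n(n-1)/2.
n = 3
C(3, 2) = 3 * 2 / 2 = 6 / 2 = 3

3


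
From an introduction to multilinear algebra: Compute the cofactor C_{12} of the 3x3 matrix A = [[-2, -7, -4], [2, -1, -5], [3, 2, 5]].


To find cofactor C_{12}, delete row 1 and column 2.
The resulting 2x2 submatrix is: [[2, -5], [3, 5]]
Minor M_{12} = 2*5 - -5*3
  = 10 - -15 = 25
Sign = (-1)^(1+2) = (-1)^3 = -1
Cofactor C_{12} = -1 * 25 = -25

-25


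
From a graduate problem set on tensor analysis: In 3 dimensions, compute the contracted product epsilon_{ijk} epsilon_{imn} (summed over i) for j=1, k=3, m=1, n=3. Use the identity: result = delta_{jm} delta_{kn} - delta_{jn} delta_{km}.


Using the identity: epsilon_{ijk} epsilon_{imn} = delta_{jm} delta_{kn} - delta_{jn} delta_{km}.
delta_{11} = 1
delta_{33} = 1
delta_{13} = 0
delta_{31} = 0
Result = 1 * 1 - 0 * 0 = 1 - 0 = 1

1


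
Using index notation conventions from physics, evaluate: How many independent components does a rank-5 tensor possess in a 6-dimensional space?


The number of components of a rank-r tensor in d dimensions is d^r.
Here d = 6 and r = 5.
6^5 = 7776

7776


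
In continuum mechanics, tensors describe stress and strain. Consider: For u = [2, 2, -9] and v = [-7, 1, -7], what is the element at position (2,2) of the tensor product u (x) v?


The outer product entry T_{ij} = u_i * v_j.
We need i=2, j=2.
u_2 = 2, v_2 = 1
T_{2,2} = 2 * 1 = 2

2


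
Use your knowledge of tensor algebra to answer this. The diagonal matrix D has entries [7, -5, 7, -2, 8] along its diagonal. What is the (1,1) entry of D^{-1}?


For a diagonal matrix, the inverse has entries (D^{-1})_{ii} = 1/d_{ii}.
The diagonal entries are: d_{11} = 7, d_{22} = -5, d_{33} = 7, d_{44} = -2, d_{55} = 8
We need (D^{-1})_{11} = 1/d_{11} = 1/7 = 1/7

1/7


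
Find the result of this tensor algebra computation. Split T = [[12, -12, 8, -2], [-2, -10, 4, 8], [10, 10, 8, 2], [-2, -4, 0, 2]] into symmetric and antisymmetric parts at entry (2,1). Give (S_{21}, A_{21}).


T_{21} = -2
T_{12} = -12
S_{21} = (-2 + -12)/2 = -14/2 = -7
A_{21} = (-2 - -12)/2 = 10/2 = 5
Check: S + A = -7 + 5 = -2 = T_{21}.

(-7, 5)


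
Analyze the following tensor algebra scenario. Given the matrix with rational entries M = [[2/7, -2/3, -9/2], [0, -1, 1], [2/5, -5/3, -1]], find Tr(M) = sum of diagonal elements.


The trace is the sum of diagonal entries.
Diagonal: M[1,1] = 2/7, M[2,2] = -1, M[3,3] = -1
Tr(M) = 2/7 + -1 + -1
Computing step by step:
After adding M[1,1]: 2/7
After adding M[2,2]: -5/7
After adding M[3,3]: -12/7
Tr(M) = -12/7

-12/7


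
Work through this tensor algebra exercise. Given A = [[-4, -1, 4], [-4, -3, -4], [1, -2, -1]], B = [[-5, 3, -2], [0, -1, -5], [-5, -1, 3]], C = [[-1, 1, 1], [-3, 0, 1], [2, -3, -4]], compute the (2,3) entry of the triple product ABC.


(ABC)_{23} = sum_m (AB)_{2m} C_{m3}. First compute row 2 of AB.
(AB)_{21} = -4*-5 + -3*0 + -4*-5 = 40
(AB)_{22} = -4*3 + -3*-1 + -4*-1 = -5
(AB)_{23} = -4*-2 + -3*-5 + -4*3 = 11
Now contract with column 3 of C:
(AB)_{21} * C_{13} = 40 * 1 = 40
(AB)_{22} * C_{23} = -5 * 1 = -5
(AB)_{23} * C_{33} = 11 * -4 = -44
(ABC)_{23} = 40 + -5 + -44 = -9

-9


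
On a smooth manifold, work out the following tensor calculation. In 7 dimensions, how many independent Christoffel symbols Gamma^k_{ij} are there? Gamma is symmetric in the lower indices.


Christoffel symbols Gamma^k_{ij} are symmetric in i,j, so there are d * d(d+1)/2 independent symbols.
d = 7
d(d+1)/2 = 7 * 8 / 2 = 28
Total = 7 * 28 = 196

196


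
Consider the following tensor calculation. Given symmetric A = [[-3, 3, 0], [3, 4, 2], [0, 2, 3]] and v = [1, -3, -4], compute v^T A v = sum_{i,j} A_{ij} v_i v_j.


First compute Av:
(Av)_1 = -3*1 + 3*-3 + 0*-4 = -12
(Av)_2 = 3*1 + 4*-3 + 2*-4 = -17
(Av)_3 = 0*1 + 2*-3 + 3*-4 = -18
Av = [-12, -17, -18]
Then v^T (Av) = 1*-12 + -3*-17 + -4*-18
= -12 + 51 + 72 = 111

111


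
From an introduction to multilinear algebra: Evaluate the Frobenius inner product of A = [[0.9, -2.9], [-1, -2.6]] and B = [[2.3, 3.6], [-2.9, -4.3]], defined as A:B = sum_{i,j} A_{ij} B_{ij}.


A:B = sum over all i,j of A_{ij} * B_{ij}.
Row 1: 0.9*2.3=2.07, -2.9*3.6=-10.44 => row sum = -8.37
Row 2: -1*-2.9=2.9, -2.6*-4.3=11.18 => row sum = 14.08
Total = -8.37 + 14.08 = 5.71

5.71


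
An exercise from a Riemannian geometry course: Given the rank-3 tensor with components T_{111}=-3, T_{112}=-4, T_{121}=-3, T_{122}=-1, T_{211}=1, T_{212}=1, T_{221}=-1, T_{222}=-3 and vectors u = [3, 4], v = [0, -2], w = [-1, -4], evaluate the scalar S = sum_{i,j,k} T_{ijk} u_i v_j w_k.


S = sum over i,j,k of T_{ijk} u_i v_j w_k. Expanding all 8 terms:
T_{111}*u_1*v_1*w_1 = -3*3*0*-1 = 0  (running total: 0)
T_{112}*u_1*v_1*w_2 = -4*3*0*-4 = 0  (running total: 0)
T_{121}*u_1*v_2*w_1 = -3*3*-2*-1 = -18  (running total: -18)
T_{122}*u_1*v_2*w_2 = -1*3*-2*-4 = -24  (running total: -42)
T_{211}*u_2*v_1*w_1 = 1*4*0*-1 = 0  (running total: -42)
T_{212}*u_2*v_1*w_2 = 1*4*0*-4 = 0  (running total: -42)
T_{221}*u_2*v_2*w_1 = -1*4*-2*-1 = -8  (running total: -50)
T_{222}*u_2*v_2*w_2 = -3*4*-2*-4 = -96  (running total: -146)
S = -146

-146


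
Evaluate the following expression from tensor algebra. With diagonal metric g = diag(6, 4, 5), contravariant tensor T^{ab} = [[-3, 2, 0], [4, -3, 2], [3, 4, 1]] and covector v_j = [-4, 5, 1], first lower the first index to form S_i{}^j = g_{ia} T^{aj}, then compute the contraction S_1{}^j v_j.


Step 1: lower the first index. For a diagonal metric, g_{ia} T^{aj} = g_{ii} T^{ij} (no sum on i).
g_{11} = 6
S_1{}^1 = 6 * T^{11} = 6 * -3 = -18
S_1{}^2 = 6 * T^{12} = 6 * 2 = 12
S_1{}^3 = 6 * T^{13} = 6 * 0 = 0
Step 2: contract S_1{}^j with v_j.
S_1{}^1 * v_1 = -18 * -4 = 72
S_1{}^2 * v_2 = 12 * 5 = 60
S_1{}^3 * v_3 = 0 * 1 = 0
Result = 72 + 60 + 0 = 132

132


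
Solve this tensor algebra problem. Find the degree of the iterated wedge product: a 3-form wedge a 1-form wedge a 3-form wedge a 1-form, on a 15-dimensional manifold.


The degree of a wedge product is the sum of the degrees of the individual forms.
Degrees: 3, 1, 3, 1
Total degree = 3 + 1 + 3 + 1 = 8

8


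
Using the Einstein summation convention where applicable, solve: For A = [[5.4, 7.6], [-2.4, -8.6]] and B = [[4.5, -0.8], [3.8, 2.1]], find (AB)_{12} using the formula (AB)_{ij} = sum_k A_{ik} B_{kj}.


(AB)_{ij} = sum_k A_{ik} B_{kj}.
For i=1, j=2:
A_{11} * B_{12} = 5.4 * -0.8 = -4.32
A_{12} * B_{22} = 7.6 * 2.1 = 15.96
Sum = -4.32 + 15.96 = 11.64

11.64


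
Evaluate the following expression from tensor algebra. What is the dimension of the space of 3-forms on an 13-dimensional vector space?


The dimension of the space of p-forms on an n-dimensional space is C(n, p).
n = 13, p = 3
C(13, 3) = 13! / (3! * 10!) = 286

286


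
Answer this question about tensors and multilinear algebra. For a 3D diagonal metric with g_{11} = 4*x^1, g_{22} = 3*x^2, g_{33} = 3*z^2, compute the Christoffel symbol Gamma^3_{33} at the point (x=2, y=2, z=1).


For a diagonal metric, Gamma^k_{ij} = (1/2) g^{kk} (dg_{ik}/dx_j + dg_{jk}/dx_i - dg_{ij}/dx_k).
The metric is diagonal, so g_{ab} = 0 for a != b.
At the given point: g_{11} = 8, g_{22} = 12, g_{33} = 3
g^{33} = 1/3
dg_{33}/dx_3 = dg_{33}/dx_3 = 6
dg_{33}/dx_3 = dg_{33}/dx_3 = 6
dg_{33}/dx_3 = dg_{33}/dx_3 = 6
Numerator = 6 + 6 - 6 = 6
Gamma^3_{33} = 6 / (2 * 3) = 1

1


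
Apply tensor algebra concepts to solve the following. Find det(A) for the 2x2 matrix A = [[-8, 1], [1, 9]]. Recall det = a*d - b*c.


For a 2x2 matrix [[a, b], [c, d]], det = a*d - b*c.
a = -8, b = 1, c = 1, d = 9
a*d = -8 * 9 = -72
b*c = 1 * 1 = 1
det = -72 - 1 = -73

-73


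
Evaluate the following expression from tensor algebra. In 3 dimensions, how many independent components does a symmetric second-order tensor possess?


A symmetric rank-2 tensor in d dimensions has d(d+1)/2 independent components.
d = 3
d(d+1)/2 = 3 * 4 / 2 = 12 / 2 = 6

6


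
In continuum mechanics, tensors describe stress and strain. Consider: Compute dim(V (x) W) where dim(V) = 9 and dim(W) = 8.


The dimension of a tensor product is the product of dimensions.
dim(V) = 9, dim(W) = 8
dim(V (x) W) = 9 * 8 = 72

72


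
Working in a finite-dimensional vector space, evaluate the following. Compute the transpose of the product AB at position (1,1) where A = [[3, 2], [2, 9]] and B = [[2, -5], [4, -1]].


(AB)^T_{ij} = (AB)_{ji} = sum_k A_{jk} B_{ki}.
For i=1, j=1 we need (AB)_{11}:
A_{11} * B_{11} = 3 * 2 = 6
A_{12} * B_{21} = 2 * 4 = 8
Sum = 6 + 8 = 14

14


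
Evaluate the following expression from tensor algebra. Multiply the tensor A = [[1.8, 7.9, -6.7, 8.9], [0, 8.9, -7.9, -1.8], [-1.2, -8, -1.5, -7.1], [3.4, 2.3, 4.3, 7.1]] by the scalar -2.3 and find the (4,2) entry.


Scalar multiplication: (cA)_{ij} = c * A_{ij}.
c = -2.3
A_{42} = 2.3
(cA)_{42} = -2.3 * 2.3 = -5.29

-5.29


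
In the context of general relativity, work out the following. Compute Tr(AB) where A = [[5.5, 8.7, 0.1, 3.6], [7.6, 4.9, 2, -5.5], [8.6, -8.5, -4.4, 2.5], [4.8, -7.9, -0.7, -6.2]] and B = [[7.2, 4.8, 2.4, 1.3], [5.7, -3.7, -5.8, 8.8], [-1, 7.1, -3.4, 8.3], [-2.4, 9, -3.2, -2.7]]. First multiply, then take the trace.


Tr(AB) = sum_i (AB)_{ii} where (AB)_{ii} = sum_k A_{ik} B_{ki}.
(AB)_{11} = 5.5*7.2 + 8.7*5.7 + 0.1*-1 + 3.6*-2.4 = 80.45
(AB)_{22} = 7.6*4.8 + 4.9*-3.7 + 2*7.1 + -5.5*9 = -16.95
(AB)_{33} = 8.6*2.4 + -8.5*-5.8 + -4.4*-3.4 + 2.5*-3.2 = 76.9
(AB)_{44} = 4.8*1.3 + -7.9*8.8 + -0.7*8.3 + -6.2*-2.7 = -52.35
Tr(AB) = 80.45 + -16.95 + 76.9 + -52.35 = 88.05

88.05


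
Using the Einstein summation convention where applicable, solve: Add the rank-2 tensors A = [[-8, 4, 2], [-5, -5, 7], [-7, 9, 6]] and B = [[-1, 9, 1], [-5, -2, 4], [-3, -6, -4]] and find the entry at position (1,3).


Tensor addition is component-wise: (A + B)_{ij} = A_{ij} + B_{ij}.
A_{13} = 2
B_{13} = 1
(A + B)_{13} = 2 + 1 = 3

3


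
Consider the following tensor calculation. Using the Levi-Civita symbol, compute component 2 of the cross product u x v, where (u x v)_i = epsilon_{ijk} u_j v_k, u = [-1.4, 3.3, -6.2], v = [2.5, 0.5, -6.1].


(u x v)_2 = sum_{j,k} epsilon_{2jk} u_j v_k. Only permutations of (1,2,3) contribute; the two non-zero terms are:
eps_{213} u_1 v_3 = -1 * -1.4 * -6.1 = -8.54
eps_{231} u_3 v_1 = 1 * -6.2 * 2.5 = -15.5
(u x v)_2 = -24.04

-24.04


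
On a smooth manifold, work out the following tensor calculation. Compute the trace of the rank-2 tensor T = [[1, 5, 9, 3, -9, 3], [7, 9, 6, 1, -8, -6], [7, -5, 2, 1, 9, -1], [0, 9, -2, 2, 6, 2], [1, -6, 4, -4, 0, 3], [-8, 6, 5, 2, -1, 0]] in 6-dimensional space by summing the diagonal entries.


The contraction (trace) of a rank-2 tensor is the sum of its diagonal elements.
Diagonal entries: A[1,1] = 1, A[2,2] = 9, A[3,3] = 2, A[4,4] = 2, A[5,5] = 0, A[6,6] = 0
Tr(A) = 1 + 9 + 2 + 2 + 0 + 0 = 14

14


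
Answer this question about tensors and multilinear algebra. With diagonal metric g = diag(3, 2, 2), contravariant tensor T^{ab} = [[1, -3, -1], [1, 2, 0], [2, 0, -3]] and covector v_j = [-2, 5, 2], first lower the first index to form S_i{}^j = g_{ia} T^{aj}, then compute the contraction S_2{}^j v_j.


Step 1: lower the first index. For a diagonal metric, g_{ia} T^{aj} = g_{ii} T^{ij} (no sum on i).
g_{22} = 2
S_2{}^1 = 2 * T^{21} = 2 * 1 = 2
S_2{}^2 = 2 * T^{22} = 2 * 2 = 4
S_2{}^3 = 2 * T^{23} = 2 * 0 = 0
Step 2: contract S_2{}^j with v_j.
S_2{}^1 * v_1 = 2 * -2 = -4
S_2{}^2 * v_2 = 4 * 5 = 20
S_2{}^3 * v_3 = 0 * 2 = 0
Result = -4 + 20 + 0 = 16

16


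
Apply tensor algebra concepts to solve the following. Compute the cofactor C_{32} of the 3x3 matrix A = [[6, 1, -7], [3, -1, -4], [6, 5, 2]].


To find cofactor C_{32}, delete row 3 and column 2.
The resulting 2x2 submatrix is: [[6, -7], [3, -4]]
Minor M_{32} = 6*-4 - -7*3
  = -24 - -21 = -3
Sign = (-1)^(3+2) = (-1)^5 = -1
Cofactor C_{32} = -1 * -3 = 3

3


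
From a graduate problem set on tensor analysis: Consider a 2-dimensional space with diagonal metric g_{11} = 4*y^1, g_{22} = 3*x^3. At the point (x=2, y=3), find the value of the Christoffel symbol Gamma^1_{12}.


For a diagonal metric, Gamma^k_{ij} = (1/2) g^{kk} (dg_{ik}/dx_j + dg_{jk}/dx_i - dg_{ij}/dx_k).
The metric is diagonal, so g_{ab} = 0 for a != b.
At the given point: g_{11} = 12, g_{22} = 24
g^{11} = 1/12
dg_{11}/dx_2 = dg_{11}/dx_2 = 4
dg_{21}/dx_1 = 0 (off-diagonal)
dg_{12}/dx_1 = 0 (off-diagonal)
Numerator = 4 + 0 - 0 = 4
Gamma^1_{12} = 4 / (2 * 12) = 1/6

1/6


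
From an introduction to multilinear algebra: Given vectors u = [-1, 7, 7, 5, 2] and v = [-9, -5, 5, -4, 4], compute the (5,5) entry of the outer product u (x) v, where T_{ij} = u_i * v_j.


The outer product entry T_{ij} = u_i * v_j.
We need i=5, j=5.
u_5 = 2, v_5 = 4
T_{5,5} = 2 * 4 = 8

8


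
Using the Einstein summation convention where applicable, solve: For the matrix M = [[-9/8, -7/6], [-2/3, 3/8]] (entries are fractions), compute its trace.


The trace is the sum of diagonal entries.
Diagonal: M[1,1] = -9/8, M[2,2] = 3/8
Tr(M) = -9/8 + 3/8
Computing step by step:
After adding M[1,1]: -9/8
After adding M[2,2]: -3/4
Tr(M) = -3/4

-3/4


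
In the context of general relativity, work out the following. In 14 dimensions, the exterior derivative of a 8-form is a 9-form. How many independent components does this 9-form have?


The exterior derivative of a p-form is a (p+1)-form.
Its number of independent components is C(n, p+1).
n = 14, p+1 = 9
C(14, 9) = 2002

2002


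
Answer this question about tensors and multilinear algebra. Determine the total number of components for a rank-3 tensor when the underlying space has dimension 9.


The number of components of a rank-r tensor in d dimensions is d^r.
Here d = 9 and r = 3.
9^3 = 729

729


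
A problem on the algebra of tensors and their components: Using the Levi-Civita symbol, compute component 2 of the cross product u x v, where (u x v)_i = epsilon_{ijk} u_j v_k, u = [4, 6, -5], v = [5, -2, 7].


(u x v)_2 = sum_{j,k} epsilon_{2jk} u_j v_k. Only permutations of (1,2,3) contribute; the two non-zero terms are:
eps_{213} u_1 v_3 = -1 * 4 * 7 = -28
eps_{231} u_3 v_1 = 1 * -5 * 5 = -25
(u x v)_2 = -53

-53


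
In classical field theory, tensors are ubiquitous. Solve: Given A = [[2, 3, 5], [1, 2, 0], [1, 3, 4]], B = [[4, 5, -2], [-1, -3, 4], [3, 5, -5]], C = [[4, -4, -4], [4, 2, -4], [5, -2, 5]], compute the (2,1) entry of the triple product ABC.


(ABC)_{21} = sum_m (AB)_{2m} C_{m1}. First compute row 2 of AB.
(AB)_{21} = 1*4 + 2*-1 + 0*3 = 2
(AB)_{22} = 1*5 + 2*-3 + 0*5 = -1
(AB)_{23} = 1*-2 + 2*4 + 0*-5 = 6
Now contract with column 1 of C:
(AB)_{21} * C_{11} = 2 * 4 = 8
(AB)_{22} * C_{21} = -1 * 4 = -4
(AB)_{23} * C_{31} = 6 * 5 = 30
(ABC)_{21} = 8 + -4 + 30 = 34

34


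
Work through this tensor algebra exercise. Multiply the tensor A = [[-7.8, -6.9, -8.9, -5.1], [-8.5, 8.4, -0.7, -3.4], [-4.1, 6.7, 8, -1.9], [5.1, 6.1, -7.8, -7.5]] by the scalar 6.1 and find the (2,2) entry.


Scalar multiplication: (cA)_{ij} = c * A_{ij}.
c = 6.1
A_{22} = 8.4
(cA)_{22} = 6.1 * 8.4 = 51.24

51.24


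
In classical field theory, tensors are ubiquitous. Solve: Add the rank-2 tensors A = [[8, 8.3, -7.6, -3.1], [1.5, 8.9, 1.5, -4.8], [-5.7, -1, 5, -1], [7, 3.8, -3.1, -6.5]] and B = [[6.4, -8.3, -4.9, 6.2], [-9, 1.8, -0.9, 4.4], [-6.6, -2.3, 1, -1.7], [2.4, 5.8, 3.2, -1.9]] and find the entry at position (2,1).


Tensor addition is component-wise: (A + B)_{ij} = A_{ij} + B_{ij}.
A_{21} = 1.5
B_{21} = -9
(A + B)_{21} = 1.5 + -9 = -7.5

-7.5


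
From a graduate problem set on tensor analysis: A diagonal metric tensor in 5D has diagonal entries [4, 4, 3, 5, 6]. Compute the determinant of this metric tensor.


For a diagonal metric, the determinant is the product of diagonal entries.
Diagonal entries: 4, 4, 3, 5, 6
det(g) = 4 * 4 * 3 * 5 * 6 = 1440

1440


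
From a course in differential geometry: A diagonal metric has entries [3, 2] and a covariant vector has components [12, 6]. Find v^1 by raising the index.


To raise an index with a diagonal metric: v^i = v_i / g_{ii}.
For index 1: v_1 = 12, g_{11} = 3
v^1 = 12 / 3 = 4

4


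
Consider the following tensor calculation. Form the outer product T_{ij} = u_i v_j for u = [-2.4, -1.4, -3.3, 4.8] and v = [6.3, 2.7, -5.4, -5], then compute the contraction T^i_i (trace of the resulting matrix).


The outer product gives T_{ij} = u_i v_j.
The trace (contraction) is Tr(T) = sum_i T_{ii} = sum_i u_i v_i.
Diagonal entries:
T_{11} = u_1 * v_1 = -2.4 * 6.3 = -15.12
T_{22} = u_2 * v_2 = -1.4 * 2.7 = -3.78
T_{33} = u_3 * v_3 = -3.3 * -5.4 = 17.82
T_{44} = u_4 * v_4 = 4.8 * -5 = -24
Tr(T) = -15.12 + -3.78 + 17.82 + -24 = -25.08

-25.08


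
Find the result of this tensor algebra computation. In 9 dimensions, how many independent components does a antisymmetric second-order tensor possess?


A antisymmetric rank-2 tensor in d dimensions has d(d-1)/2 independent components.
d = 9
d(d-1)/2 = 9 * 8 / 2 = 72 / 2 = 36

36


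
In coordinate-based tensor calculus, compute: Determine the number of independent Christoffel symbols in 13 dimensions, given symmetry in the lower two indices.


Christoffel symbols Gamma^k_{ij} are symmetric in i,j, so there are d * d(d+1)/2 independent symbols.
d = 13
d(d+1)/2 = 13 * 14 / 2 = 91
Total = 13 * 91 = 1183

1183


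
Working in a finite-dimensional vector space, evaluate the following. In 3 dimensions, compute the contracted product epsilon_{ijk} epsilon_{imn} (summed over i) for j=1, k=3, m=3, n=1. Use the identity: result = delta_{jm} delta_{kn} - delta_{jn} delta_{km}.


Using the identity: epsilon_{ijk} epsilon_{imn} = delta_{jm} delta_{kn} - delta_{jn} delta_{km}.
delta_{13} = 0
delta_{31} = 0
delta_{11} = 1
delta_{33} = 1
Result = 0 * 0 - 1 * 1 = 0 - 1 = -1

-1


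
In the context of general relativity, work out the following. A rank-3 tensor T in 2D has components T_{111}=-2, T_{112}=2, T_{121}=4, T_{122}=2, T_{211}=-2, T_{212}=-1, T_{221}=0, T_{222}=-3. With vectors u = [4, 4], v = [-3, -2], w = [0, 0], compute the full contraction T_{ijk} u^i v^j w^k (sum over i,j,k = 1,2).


S = sum over i,j,k of T_{ijk} u_i v_j w_k. Expanding all 8 terms:
T_{111}*u_1*v_1*w_1 = -2*4*-3*0 = 0  (running total: 0)
T_{112}*u_1*v_1*w_2 = 2*4*-3*0 = 0  (running total: 0)
T_{121}*u_1*v_2*w_1 = 4*4*-2*0 = 0  (running total: 0)
T_{122}*u_1*v_2*w_2 = 2*4*-2*0 = 0  (running total: 0)
T_{211}*u_2*v_1*w_1 = -2*4*-3*0 = 0  (running total: 0)
T_{212}*u_2*v_1*w_2 = -1*4*-3*0 = 0  (running total: 0)
T_{221}*u_2*v_2*w_1 = 0*4*-2*0 = 0  (running total: 0)
T_{222}*u_2*v_2*w_2 = -3*4*-2*0 = 0  (running total: 0)
S = 0

0


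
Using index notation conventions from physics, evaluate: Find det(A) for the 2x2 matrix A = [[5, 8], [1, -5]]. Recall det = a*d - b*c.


For a 2x2 matrix [[a, b], [c, d]], det = a*d - b*c.
a = 5, b = 8, c = 1, d = -5
a*d = 5 * -5 = -25
b*c = 8 * 1 = 8
det = -25 - 8 = -33

-33


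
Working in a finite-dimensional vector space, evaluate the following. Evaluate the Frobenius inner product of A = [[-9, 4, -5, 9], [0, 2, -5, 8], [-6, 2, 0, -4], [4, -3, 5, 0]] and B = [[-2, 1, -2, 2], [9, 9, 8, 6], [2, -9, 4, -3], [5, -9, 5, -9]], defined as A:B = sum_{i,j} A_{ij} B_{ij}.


A:B = sum over all i,j of A_{ij} * B_{ij}.
Row 1: -9*-2=18, 4*1=4, -5*-2=10, 9*2=18 => row sum = 50
Row 2: 0*9=0, 2*9=18, -5*8=-40, 8*6=48 => row sum = 26
Row 3: -6*2=-12, 2*-9=-18, 0*4=0, -4*-3=12 => row sum = -18
Row 4: 4*5=20, -3*-9=27, 5*5=25, 0*-9=0 => row sum = 72
Total = 50 + 26 + -18 + 72 = 130

130


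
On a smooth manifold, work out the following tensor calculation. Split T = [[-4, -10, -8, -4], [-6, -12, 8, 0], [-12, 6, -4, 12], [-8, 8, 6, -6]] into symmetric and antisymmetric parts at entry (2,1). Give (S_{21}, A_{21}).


T_{21} = -6
T_{12} = -10
S_{21} = (-6 + -10)/2 = -16/2 = -8
A_{21} = (-6 - -10)/2 = 4/2 = 2
Check: S + A = -8 + 2 = -6 = T_{21}.

(-8, 2)


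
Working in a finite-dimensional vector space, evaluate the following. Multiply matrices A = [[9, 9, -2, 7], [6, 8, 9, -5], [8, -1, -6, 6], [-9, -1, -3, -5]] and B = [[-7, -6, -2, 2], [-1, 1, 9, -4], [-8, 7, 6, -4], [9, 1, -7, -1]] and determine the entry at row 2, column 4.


(AB)_{ij} = sum_k A_{ik} B_{kj}.
For i=2, j=4:
A_{21} * B_{14} = 6 * 2 = 12
A_{22} * B_{24} = 8 * -4 = -32
A_{23} * B_{34} = 9 * -4 = -36
A_{24} * B_{44} = -5 * -1 = 5
Sum = 12 + -32 + -36 + 5 = -51

-51


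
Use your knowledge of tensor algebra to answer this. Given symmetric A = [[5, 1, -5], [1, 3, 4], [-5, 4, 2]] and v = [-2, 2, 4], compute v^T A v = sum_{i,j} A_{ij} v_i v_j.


First compute Av:
(Av)_1 = 5*-2 + 1*2 + -5*4 = -28
(Av)_2 = 1*-2 + 3*2 + 4*4 = 20
(Av)_3 = -5*-2 + 4*2 + 2*4 = 26
Av = [-28, 20, 26]
Then v^T (Av) = -2*-28 + 2*20 + 4*26
= 56 + 40 + 104 = 200

200


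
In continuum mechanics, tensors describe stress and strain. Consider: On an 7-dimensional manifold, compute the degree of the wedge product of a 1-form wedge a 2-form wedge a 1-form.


The degree of a wedge product is the sum of the degrees of the individual forms.
Degrees: 1, 2, 1
Total degree = 1 + 2 + 1 = 4

4


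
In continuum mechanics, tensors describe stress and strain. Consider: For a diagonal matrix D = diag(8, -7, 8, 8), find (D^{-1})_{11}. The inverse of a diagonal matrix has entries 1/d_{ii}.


For a diagonal matrix, the inverse has entries (D^{-1})_{ii} = 1/d_{ii}.
The diagonal entries are: d_{11} = 8, d_{22} = -7, d_{33} = 8, d_{44} = 8
We need (D^{-1})_{11} = 1/d_{11} = 1/8 = 1/8

1/8


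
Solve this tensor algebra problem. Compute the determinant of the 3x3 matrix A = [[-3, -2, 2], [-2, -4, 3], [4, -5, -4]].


Expanding along the first row, det(A) = a11*M_11 - a12*M_12 + a13*M_13, where M_1j is the (1,j) minor.
Minor M_11 = -4*-4 - 3*-5 = 31
Minor M_12 = -2*-4 - 3*4 = -4
Minor M_13 = -2*-5 - -4*4 = 26
det = -3*(31) - -2*(-4) + 2*(26)
    = -93 - 8 + 52
    = -49

-49


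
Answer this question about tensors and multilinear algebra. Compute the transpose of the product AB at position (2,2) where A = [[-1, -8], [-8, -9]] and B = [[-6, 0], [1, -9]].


(AB)^T_{ij} = (AB)_{ji} = sum_k A_{jk} B_{ki}.
For i=2, j=2 we need (AB)_{22}:
A_{21} * B_{12} = -8 * 0 = 0
A_{22} * B_{22} = -9 * -9 = 81
Sum = 0 + 81 = 81

81


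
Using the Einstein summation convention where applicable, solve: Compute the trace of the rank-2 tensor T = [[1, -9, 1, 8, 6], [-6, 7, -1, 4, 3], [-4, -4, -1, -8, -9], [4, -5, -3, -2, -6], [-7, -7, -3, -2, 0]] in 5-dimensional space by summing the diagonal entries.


The contraction (trace) of a rank-2 tensor is the sum of its diagonal elements.
Diagonal entries: A[1,1] = 1, A[2,2] = 7, A[3,3] = -1, A[4,4] = -2, A[5,5] = 0
Tr(A) = 1 + 7 + -1 + -2 + 0 = 5

5


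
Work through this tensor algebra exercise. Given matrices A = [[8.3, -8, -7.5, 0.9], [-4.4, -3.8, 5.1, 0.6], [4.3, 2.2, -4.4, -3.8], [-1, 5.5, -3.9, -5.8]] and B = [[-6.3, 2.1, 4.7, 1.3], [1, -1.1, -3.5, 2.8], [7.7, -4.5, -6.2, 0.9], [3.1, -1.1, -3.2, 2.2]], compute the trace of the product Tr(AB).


Tr(AB) = sum_i (AB)_{ii} where (AB)_{ii} = sum_k A_{ik} B_{ki}.
(AB)_{11} = 8.3*-6.3 + -8*1 + -7.5*7.7 + 0.9*3.1 = -115.25
(AB)_{22} = -4.4*2.1 + -3.8*-1.1 + 5.1*-4.5 + 0.6*-1.1 = -28.67
(AB)_{33} = 4.3*4.7 + 2.2*-3.5 + -4.4*-6.2 + -3.8*-3.2 = 51.95
(AB)_{44} = -1*1.3 + 5.5*2.8 + -3.9*0.9 + -5.8*2.2 = -2.17
Tr(AB) = -115.25 + -28.67 + 51.95 + -2.17 = -94.14

-94.14


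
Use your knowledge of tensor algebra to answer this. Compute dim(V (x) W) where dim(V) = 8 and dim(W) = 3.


The dimension of a tensor product is the product of dimensions.
dim(V) = 8, dim(W) = 3
dim(V (x) W) = 8 * 3 = 24

24


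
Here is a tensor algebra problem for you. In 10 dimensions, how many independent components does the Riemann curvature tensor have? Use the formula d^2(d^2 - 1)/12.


The Riemann tensor in d dimensions has d^2(d^2 - 1)/12 independent components.
d = 10, so d^2 = 100
d^2 - 1 = 99
d^2(d^2 - 1) = 100 * 99 = 9900
Divide by 12: 9900 / 12 = 825

825


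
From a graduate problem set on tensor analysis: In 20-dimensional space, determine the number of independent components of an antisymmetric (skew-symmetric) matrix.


An antisymmetric rank-2 tensor satisfies A_{ij} = -A_{ji}, so diagonal entries are zero.
The independent components are the upper-triangular entries: C(n, 2) = n(n-1)/2.
n = 20
C(20, 2) = 20 * 19 / 2 = 380 / 2 = 190

190


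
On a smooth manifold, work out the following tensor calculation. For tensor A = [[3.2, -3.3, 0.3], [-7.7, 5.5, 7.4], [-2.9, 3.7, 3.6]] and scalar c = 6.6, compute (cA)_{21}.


Scalar multiplication: (cA)_{ij} = c * A_{ij}.
c = 6.6
A_{21} = -7.7
(cA)_{21} = 6.6 * -7.7 = -50.82

-50.82


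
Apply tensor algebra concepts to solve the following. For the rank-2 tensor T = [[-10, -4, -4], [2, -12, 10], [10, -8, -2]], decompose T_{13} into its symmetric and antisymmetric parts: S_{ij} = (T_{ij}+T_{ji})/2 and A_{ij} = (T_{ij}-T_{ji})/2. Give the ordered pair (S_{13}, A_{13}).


T_{13} = -4
T_{31} = 10
S_{13} = (-4 + 10)/2 = 6/2 = 3
A_{13} = (-4 - 10)/2 = -14/2 = -7
Check: S + A = 3 + -7 = -4 = T_{13}.

(3, -7)


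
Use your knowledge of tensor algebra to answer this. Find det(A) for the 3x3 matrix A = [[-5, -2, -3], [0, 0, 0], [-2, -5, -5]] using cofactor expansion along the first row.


Expanding along the first row, det(A) = a11*M_11 - a12*M_12 + a13*M_13, where M_1j is the (1,j) minor.
Minor M_11 = 0*-5 - 0*-5 = 0
Minor M_12 = 0*-5 - 0*-2 = 0
Minor M_13 = 0*-5 - 0*-2 = 0
det = -5*(0) - -2*(0) + -3*(0)
    = 0 - 0 + 0
    = 0

0


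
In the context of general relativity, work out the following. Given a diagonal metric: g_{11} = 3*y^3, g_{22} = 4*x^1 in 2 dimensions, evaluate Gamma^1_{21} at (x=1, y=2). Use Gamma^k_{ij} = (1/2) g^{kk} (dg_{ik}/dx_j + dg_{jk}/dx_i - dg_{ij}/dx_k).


For a diagonal metric, Gamma^k_{ij} = (1/2) g^{kk} (dg_{ik}/dx_j + dg_{jk}/dx_i - dg_{ij}/dx_k).
The metric is diagonal, so g_{ab} = 0 for a != b.
At the given point: g_{11} = 24, g_{22} = 4
g^{11} = 1/24
dg_{21}/dx_1 = 0 (off-diagonal)
dg_{11}/dx_2 = dg_{11}/dx_2 = 36
dg_{21}/dx_1 = 0 (off-diagonal)
Numerator = 0 + 36 - 0 = 36
Gamma^1_{21} = 36 / (2 * 24) = 3/4

3/4


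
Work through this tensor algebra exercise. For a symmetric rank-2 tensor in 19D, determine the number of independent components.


A symmetric rank-2 tensor in d dimensions has d(d+1)/2 independent components.
d = 19
d(d+1)/2 = 19 * 20 / 2 = 380 / 2 = 190

190


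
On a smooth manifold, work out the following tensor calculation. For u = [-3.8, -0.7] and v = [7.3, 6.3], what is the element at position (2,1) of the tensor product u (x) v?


The outer product entry T_{ij} = u_i * v_j.
We need i=2, j=1.
u_2 = -0.7, v_1 = 7.3
T_{2,1} = -0.7 * 7.3 = -5.11

-5.11
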